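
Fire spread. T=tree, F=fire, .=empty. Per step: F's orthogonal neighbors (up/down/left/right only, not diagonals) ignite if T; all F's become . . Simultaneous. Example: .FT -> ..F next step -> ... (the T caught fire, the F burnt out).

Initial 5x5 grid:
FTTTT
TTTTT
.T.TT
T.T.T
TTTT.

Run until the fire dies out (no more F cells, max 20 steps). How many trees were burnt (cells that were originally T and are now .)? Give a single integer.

Step 1: +2 fires, +1 burnt (F count now 2)
Step 2: +2 fires, +2 burnt (F count now 2)
Step 3: +3 fires, +2 burnt (F count now 3)
Step 4: +2 fires, +3 burnt (F count now 2)
Step 5: +2 fires, +2 burnt (F count now 2)
Step 6: +1 fires, +2 burnt (F count now 1)
Step 7: +1 fires, +1 burnt (F count now 1)
Step 8: +0 fires, +1 burnt (F count now 0)
Fire out after step 8
Initially T: 19, now '.': 19
Total burnt (originally-T cells now '.'): 13

Answer: 13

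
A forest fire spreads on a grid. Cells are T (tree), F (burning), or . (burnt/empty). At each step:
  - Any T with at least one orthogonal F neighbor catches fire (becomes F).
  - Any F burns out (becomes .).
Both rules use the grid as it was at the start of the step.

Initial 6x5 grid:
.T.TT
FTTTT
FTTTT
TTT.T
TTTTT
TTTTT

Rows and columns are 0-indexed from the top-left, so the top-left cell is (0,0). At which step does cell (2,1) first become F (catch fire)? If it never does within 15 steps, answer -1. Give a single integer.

Step 1: cell (2,1)='F' (+3 fires, +2 burnt)
  -> target ignites at step 1
Step 2: cell (2,1)='.' (+5 fires, +3 burnt)
Step 3: cell (2,1)='.' (+5 fires, +5 burnt)
Step 4: cell (2,1)='.' (+5 fires, +5 burnt)
Step 5: cell (2,1)='.' (+4 fires, +5 burnt)
Step 6: cell (2,1)='.' (+2 fires, +4 burnt)
Step 7: cell (2,1)='.' (+1 fires, +2 burnt)
Step 8: cell (2,1)='.' (+0 fires, +1 burnt)
  fire out at step 8

1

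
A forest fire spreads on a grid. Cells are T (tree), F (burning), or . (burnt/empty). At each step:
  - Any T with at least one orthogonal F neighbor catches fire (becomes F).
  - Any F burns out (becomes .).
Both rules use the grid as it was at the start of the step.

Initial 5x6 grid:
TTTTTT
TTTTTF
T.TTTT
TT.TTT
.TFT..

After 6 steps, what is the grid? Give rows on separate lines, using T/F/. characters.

Step 1: 5 trees catch fire, 2 burn out
  TTTTTF
  TTTTF.
  T.TTTF
  TT.TTT
  .F.F..
Step 2: 6 trees catch fire, 5 burn out
  TTTTF.
  TTTF..
  T.TTF.
  TF.FTF
  ......
Step 3: 5 trees catch fire, 6 burn out
  TTTF..
  TTF...
  T.TF..
  F...F.
  ......
Step 4: 4 trees catch fire, 5 burn out
  TTF...
  TF....
  F.F...
  ......
  ......
Step 5: 2 trees catch fire, 4 burn out
  TF....
  F.....
  ......
  ......
  ......
Step 6: 1 trees catch fire, 2 burn out
  F.....
  ......
  ......
  ......
  ......

F.....
......
......
......
......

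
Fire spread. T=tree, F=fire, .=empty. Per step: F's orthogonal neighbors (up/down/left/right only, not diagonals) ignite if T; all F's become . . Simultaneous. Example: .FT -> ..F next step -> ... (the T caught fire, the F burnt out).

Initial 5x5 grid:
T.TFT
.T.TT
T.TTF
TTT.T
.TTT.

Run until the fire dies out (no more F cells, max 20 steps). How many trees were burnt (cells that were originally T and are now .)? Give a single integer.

Answer: 14

Derivation:
Step 1: +6 fires, +2 burnt (F count now 6)
Step 2: +1 fires, +6 burnt (F count now 1)
Step 3: +1 fires, +1 burnt (F count now 1)
Step 4: +2 fires, +1 burnt (F count now 2)
Step 5: +3 fires, +2 burnt (F count now 3)
Step 6: +1 fires, +3 burnt (F count now 1)
Step 7: +0 fires, +1 burnt (F count now 0)
Fire out after step 7
Initially T: 16, now '.': 23
Total burnt (originally-T cells now '.'): 14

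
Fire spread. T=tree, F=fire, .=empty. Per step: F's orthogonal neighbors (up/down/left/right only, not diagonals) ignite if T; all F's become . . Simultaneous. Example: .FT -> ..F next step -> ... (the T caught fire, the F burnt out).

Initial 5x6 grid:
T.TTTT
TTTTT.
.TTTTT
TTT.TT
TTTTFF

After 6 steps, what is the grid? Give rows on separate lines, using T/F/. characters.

Step 1: 3 trees catch fire, 2 burn out
  T.TTTT
  TTTTT.
  .TTTTT
  TTT.FF
  TTTF..
Step 2: 3 trees catch fire, 3 burn out
  T.TTTT
  TTTTT.
  .TTTFF
  TTT...
  TTF...
Step 3: 4 trees catch fire, 3 burn out
  T.TTTT
  TTTTF.
  .TTF..
  TTF...
  TF....
Step 4: 5 trees catch fire, 4 burn out
  T.TTFT
  TTTF..
  .TF...
  TF....
  F.....
Step 5: 5 trees catch fire, 5 burn out
  T.TF.F
  TTF...
  .F....
  F.....
  ......
Step 6: 2 trees catch fire, 5 burn out
  T.F...
  TF....
  ......
  ......
  ......

T.F...
TF....
......
......
......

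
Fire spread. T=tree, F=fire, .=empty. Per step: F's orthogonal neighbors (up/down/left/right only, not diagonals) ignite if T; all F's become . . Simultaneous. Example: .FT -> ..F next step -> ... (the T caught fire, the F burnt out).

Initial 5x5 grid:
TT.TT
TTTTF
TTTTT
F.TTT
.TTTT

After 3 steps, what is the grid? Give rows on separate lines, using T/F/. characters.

Step 1: 4 trees catch fire, 2 burn out
  TT.TF
  TTTF.
  FTTTF
  ..TTT
  .TTTT
Step 2: 6 trees catch fire, 4 burn out
  TT.F.
  FTF..
  .FTF.
  ..TTF
  .TTTT
Step 3: 5 trees catch fire, 6 burn out
  FT...
  .F...
  ..F..
  ..TF.
  .TTTF

FT...
.F...
..F..
..TF.
.TTTF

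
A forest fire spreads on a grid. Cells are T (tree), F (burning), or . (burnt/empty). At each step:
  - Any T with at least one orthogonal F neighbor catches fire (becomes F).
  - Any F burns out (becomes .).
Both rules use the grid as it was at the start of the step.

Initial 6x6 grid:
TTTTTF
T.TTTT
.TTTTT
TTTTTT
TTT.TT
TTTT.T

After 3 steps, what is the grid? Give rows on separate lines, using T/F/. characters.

Step 1: 2 trees catch fire, 1 burn out
  TTTTF.
  T.TTTF
  .TTTTT
  TTTTTT
  TTT.TT
  TTTT.T
Step 2: 3 trees catch fire, 2 burn out
  TTTF..
  T.TTF.
  .TTTTF
  TTTTTT
  TTT.TT
  TTTT.T
Step 3: 4 trees catch fire, 3 burn out
  TTF...
  T.TF..
  .TTTF.
  TTTTTF
  TTT.TT
  TTTT.T

TTF...
T.TF..
.TTTF.
TTTTTF
TTT.TT
TTTT.T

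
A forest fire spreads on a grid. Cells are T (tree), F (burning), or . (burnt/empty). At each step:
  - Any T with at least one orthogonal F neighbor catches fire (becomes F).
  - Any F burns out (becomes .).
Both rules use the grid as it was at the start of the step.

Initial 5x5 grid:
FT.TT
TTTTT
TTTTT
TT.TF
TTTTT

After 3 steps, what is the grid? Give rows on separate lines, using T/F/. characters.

Step 1: 5 trees catch fire, 2 burn out
  .F.TT
  FTTTT
  TTTTF
  TT.F.
  TTTTF
Step 2: 5 trees catch fire, 5 burn out
  ...TT
  .FTTF
  FTTF.
  TT...
  TTTF.
Step 3: 7 trees catch fire, 5 burn out
  ...TF
  ..FF.
  .FF..
  FT...
  TTF..

...TF
..FF.
.FF..
FT...
TTF..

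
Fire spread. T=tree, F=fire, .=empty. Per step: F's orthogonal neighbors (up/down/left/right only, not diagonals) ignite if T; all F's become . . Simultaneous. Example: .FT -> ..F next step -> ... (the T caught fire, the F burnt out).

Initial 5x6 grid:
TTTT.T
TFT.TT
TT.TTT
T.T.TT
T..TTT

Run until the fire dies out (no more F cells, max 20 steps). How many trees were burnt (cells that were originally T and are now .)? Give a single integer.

Answer: 10

Derivation:
Step 1: +4 fires, +1 burnt (F count now 4)
Step 2: +3 fires, +4 burnt (F count now 3)
Step 3: +2 fires, +3 burnt (F count now 2)
Step 4: +1 fires, +2 burnt (F count now 1)
Step 5: +0 fires, +1 burnt (F count now 0)
Fire out after step 5
Initially T: 22, now '.': 18
Total burnt (originally-T cells now '.'): 10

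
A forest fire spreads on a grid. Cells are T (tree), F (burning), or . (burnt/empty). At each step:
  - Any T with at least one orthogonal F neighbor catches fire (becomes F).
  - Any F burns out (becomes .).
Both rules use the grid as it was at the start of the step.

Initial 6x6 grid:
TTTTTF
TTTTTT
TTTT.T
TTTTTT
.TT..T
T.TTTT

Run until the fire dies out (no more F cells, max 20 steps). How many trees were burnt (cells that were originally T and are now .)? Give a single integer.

Step 1: +2 fires, +1 burnt (F count now 2)
Step 2: +3 fires, +2 burnt (F count now 3)
Step 3: +3 fires, +3 burnt (F count now 3)
Step 4: +5 fires, +3 burnt (F count now 5)
Step 5: +5 fires, +5 burnt (F count now 5)
Step 6: +4 fires, +5 burnt (F count now 4)
Step 7: +4 fires, +4 burnt (F count now 4)
Step 8: +3 fires, +4 burnt (F count now 3)
Step 9: +0 fires, +3 burnt (F count now 0)
Fire out after step 9
Initially T: 30, now '.': 35
Total burnt (originally-T cells now '.'): 29

Answer: 29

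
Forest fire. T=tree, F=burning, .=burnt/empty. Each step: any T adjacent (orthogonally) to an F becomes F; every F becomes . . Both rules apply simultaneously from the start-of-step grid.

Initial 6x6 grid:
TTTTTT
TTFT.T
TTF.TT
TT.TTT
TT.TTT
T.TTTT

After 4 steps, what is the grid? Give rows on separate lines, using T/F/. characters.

Step 1: 4 trees catch fire, 2 burn out
  TTFTTT
  TF.F.T
  TF..TT
  TT.TTT
  TT.TTT
  T.TTTT
Step 2: 5 trees catch fire, 4 burn out
  TF.FTT
  F....T
  F...TT
  TF.TTT
  TT.TTT
  T.TTTT
Step 3: 4 trees catch fire, 5 burn out
  F...FT
  .....T
  ....TT
  F..TTT
  TF.TTT
  T.TTTT
Step 4: 2 trees catch fire, 4 burn out
  .....F
  .....T
  ....TT
  ...TTT
  F..TTT
  T.TTTT

.....F
.....T
....TT
...TTT
F..TTT
T.TTTT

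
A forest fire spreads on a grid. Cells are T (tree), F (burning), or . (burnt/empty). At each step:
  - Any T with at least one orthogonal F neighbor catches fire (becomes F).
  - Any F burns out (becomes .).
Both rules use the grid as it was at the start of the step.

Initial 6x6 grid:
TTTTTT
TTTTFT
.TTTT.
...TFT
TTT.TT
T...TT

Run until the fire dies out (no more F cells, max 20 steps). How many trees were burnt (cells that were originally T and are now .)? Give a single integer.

Answer: 21

Derivation:
Step 1: +7 fires, +2 burnt (F count now 7)
Step 2: +6 fires, +7 burnt (F count now 6)
Step 3: +4 fires, +6 burnt (F count now 4)
Step 4: +3 fires, +4 burnt (F count now 3)
Step 5: +1 fires, +3 burnt (F count now 1)
Step 6: +0 fires, +1 burnt (F count now 0)
Fire out after step 6
Initially T: 25, now '.': 32
Total burnt (originally-T cells now '.'): 21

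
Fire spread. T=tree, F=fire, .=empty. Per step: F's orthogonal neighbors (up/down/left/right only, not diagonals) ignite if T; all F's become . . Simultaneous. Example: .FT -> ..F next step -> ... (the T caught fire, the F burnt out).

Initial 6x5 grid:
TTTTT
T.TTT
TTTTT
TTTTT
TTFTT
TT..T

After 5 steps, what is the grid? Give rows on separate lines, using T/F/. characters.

Step 1: 3 trees catch fire, 1 burn out
  TTTTT
  T.TTT
  TTTTT
  TTFTT
  TF.FT
  TT..T
Step 2: 6 trees catch fire, 3 burn out
  TTTTT
  T.TTT
  TTFTT
  TF.FT
  F...F
  TF..T
Step 3: 7 trees catch fire, 6 burn out
  TTTTT
  T.FTT
  TF.FT
  F...F
  .....
  F...F
Step 4: 4 trees catch fire, 7 burn out
  TTFTT
  T..FT
  F...F
  .....
  .....
  .....
Step 5: 4 trees catch fire, 4 burn out
  TF.FT
  F...F
  .....
  .....
  .....
  .....

TF.FT
F...F
.....
.....
.....
.....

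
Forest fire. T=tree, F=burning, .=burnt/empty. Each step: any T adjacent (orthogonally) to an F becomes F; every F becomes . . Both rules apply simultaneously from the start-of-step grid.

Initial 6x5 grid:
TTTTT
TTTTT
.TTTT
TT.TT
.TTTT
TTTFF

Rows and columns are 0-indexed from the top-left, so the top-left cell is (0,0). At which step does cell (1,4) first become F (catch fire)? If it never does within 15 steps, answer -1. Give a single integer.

Step 1: cell (1,4)='T' (+3 fires, +2 burnt)
Step 2: cell (1,4)='T' (+4 fires, +3 burnt)
Step 3: cell (1,4)='T' (+4 fires, +4 burnt)
Step 4: cell (1,4)='F' (+4 fires, +4 burnt)
  -> target ignites at step 4
Step 5: cell (1,4)='.' (+5 fires, +4 burnt)
Step 6: cell (1,4)='.' (+2 fires, +5 burnt)
Step 7: cell (1,4)='.' (+2 fires, +2 burnt)
Step 8: cell (1,4)='.' (+1 fires, +2 burnt)
Step 9: cell (1,4)='.' (+0 fires, +1 burnt)
  fire out at step 9

4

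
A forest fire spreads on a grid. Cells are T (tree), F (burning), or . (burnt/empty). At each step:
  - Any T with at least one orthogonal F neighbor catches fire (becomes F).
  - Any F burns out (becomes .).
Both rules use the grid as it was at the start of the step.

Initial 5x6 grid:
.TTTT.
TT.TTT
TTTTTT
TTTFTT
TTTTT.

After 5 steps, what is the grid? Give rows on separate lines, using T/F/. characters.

Step 1: 4 trees catch fire, 1 burn out
  .TTTT.
  TT.TTT
  TTTFTT
  TTF.FT
  TTTFT.
Step 2: 7 trees catch fire, 4 burn out
  .TTTT.
  TT.FTT
  TTF.FT
  TF...F
  TTF.F.
Step 3: 6 trees catch fire, 7 burn out
  .TTFT.
  TT..FT
  TF...F
  F.....
  TF....
Step 4: 6 trees catch fire, 6 burn out
  .TF.F.
  TF...F
  F.....
  ......
  F.....
Step 5: 2 trees catch fire, 6 burn out
  .F....
  F.....
  ......
  ......
  ......

.F....
F.....
......
......
......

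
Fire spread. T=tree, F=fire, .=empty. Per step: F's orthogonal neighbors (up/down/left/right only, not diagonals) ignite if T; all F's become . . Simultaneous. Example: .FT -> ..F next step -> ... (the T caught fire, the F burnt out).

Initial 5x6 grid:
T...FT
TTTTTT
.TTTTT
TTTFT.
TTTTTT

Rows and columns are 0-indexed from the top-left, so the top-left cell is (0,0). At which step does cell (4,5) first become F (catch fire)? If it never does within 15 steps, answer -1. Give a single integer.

Step 1: cell (4,5)='T' (+6 fires, +2 burnt)
Step 2: cell (4,5)='T' (+7 fires, +6 burnt)
Step 3: cell (4,5)='F' (+6 fires, +7 burnt)
  -> target ignites at step 3
Step 4: cell (4,5)='.' (+2 fires, +6 burnt)
Step 5: cell (4,5)='.' (+1 fires, +2 burnt)
Step 6: cell (4,5)='.' (+1 fires, +1 burnt)
Step 7: cell (4,5)='.' (+0 fires, +1 burnt)
  fire out at step 7

3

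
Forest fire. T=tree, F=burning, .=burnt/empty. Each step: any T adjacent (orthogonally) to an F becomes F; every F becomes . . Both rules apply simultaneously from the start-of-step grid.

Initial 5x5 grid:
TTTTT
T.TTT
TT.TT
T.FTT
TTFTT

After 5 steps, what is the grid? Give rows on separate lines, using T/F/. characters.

Step 1: 3 trees catch fire, 2 burn out
  TTTTT
  T.TTT
  TT.TT
  T..FT
  TF.FT
Step 2: 4 trees catch fire, 3 burn out
  TTTTT
  T.TTT
  TT.FT
  T...F
  F...F
Step 3: 3 trees catch fire, 4 burn out
  TTTTT
  T.TFT
  TT..F
  F....
  .....
Step 4: 4 trees catch fire, 3 burn out
  TTTFT
  T.F.F
  FT...
  .....
  .....
Step 5: 4 trees catch fire, 4 burn out
  TTF.F
  F....
  .F...
  .....
  .....

TTF.F
F....
.F...
.....
.....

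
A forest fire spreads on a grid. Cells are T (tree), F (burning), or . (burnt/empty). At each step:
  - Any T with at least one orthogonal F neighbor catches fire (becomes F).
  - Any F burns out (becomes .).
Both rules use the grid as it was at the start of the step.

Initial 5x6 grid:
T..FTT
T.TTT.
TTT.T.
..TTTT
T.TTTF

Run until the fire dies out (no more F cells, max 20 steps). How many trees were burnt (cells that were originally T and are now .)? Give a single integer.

Answer: 18

Derivation:
Step 1: +4 fires, +2 burnt (F count now 4)
Step 2: +5 fires, +4 burnt (F count now 5)
Step 3: +4 fires, +5 burnt (F count now 4)
Step 4: +2 fires, +4 burnt (F count now 2)
Step 5: +1 fires, +2 burnt (F count now 1)
Step 6: +1 fires, +1 burnt (F count now 1)
Step 7: +1 fires, +1 burnt (F count now 1)
Step 8: +0 fires, +1 burnt (F count now 0)
Fire out after step 8
Initially T: 19, now '.': 29
Total burnt (originally-T cells now '.'): 18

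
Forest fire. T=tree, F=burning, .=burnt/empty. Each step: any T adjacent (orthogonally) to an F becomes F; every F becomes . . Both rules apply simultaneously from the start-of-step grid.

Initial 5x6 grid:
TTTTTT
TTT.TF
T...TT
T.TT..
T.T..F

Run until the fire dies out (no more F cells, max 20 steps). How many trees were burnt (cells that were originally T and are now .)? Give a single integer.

Step 1: +3 fires, +2 burnt (F count now 3)
Step 2: +2 fires, +3 burnt (F count now 2)
Step 3: +1 fires, +2 burnt (F count now 1)
Step 4: +1 fires, +1 burnt (F count now 1)
Step 5: +2 fires, +1 burnt (F count now 2)
Step 6: +2 fires, +2 burnt (F count now 2)
Step 7: +1 fires, +2 burnt (F count now 1)
Step 8: +1 fires, +1 burnt (F count now 1)
Step 9: +1 fires, +1 burnt (F count now 1)
Step 10: +1 fires, +1 burnt (F count now 1)
Step 11: +0 fires, +1 burnt (F count now 0)
Fire out after step 11
Initially T: 18, now '.': 27
Total burnt (originally-T cells now '.'): 15

Answer: 15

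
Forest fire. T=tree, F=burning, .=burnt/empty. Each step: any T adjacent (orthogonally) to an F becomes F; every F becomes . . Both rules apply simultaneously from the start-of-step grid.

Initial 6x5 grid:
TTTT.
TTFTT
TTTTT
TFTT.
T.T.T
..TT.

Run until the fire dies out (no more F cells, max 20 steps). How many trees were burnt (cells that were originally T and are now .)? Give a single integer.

Answer: 20

Derivation:
Step 1: +7 fires, +2 burnt (F count now 7)
Step 2: +9 fires, +7 burnt (F count now 9)
Step 3: +3 fires, +9 burnt (F count now 3)
Step 4: +1 fires, +3 burnt (F count now 1)
Step 5: +0 fires, +1 burnt (F count now 0)
Fire out after step 5
Initially T: 21, now '.': 29
Total burnt (originally-T cells now '.'): 20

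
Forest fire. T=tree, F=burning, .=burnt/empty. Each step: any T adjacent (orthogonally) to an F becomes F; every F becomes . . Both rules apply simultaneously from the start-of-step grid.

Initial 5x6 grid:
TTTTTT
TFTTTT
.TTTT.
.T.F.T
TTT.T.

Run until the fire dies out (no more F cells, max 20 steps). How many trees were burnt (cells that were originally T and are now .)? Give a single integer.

Step 1: +5 fires, +2 burnt (F count now 5)
Step 2: +6 fires, +5 burnt (F count now 6)
Step 3: +3 fires, +6 burnt (F count now 3)
Step 4: +4 fires, +3 burnt (F count now 4)
Step 5: +1 fires, +4 burnt (F count now 1)
Step 6: +0 fires, +1 burnt (F count now 0)
Fire out after step 6
Initially T: 21, now '.': 28
Total burnt (originally-T cells now '.'): 19

Answer: 19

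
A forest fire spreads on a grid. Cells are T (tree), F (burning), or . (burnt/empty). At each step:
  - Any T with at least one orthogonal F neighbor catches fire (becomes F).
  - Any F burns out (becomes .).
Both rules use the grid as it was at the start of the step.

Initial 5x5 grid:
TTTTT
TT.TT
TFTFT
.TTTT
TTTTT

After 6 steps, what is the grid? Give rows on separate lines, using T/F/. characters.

Step 1: 7 trees catch fire, 2 burn out
  TTTTT
  TF.FT
  F.F.F
  .FTFT
  TTTTT
Step 2: 8 trees catch fire, 7 burn out
  TFTFT
  F...F
  .....
  ..F.F
  TFTFT
Step 3: 6 trees catch fire, 8 burn out
  F.F.F
  .....
  .....
  .....
  F.F.F
Step 4: 0 trees catch fire, 6 burn out
  .....
  .....
  .....
  .....
  .....
Step 5: 0 trees catch fire, 0 burn out
  .....
  .....
  .....
  .....
  .....
Step 6: 0 trees catch fire, 0 burn out
  .....
  .....
  .....
  .....
  .....

.....
.....
.....
.....
.....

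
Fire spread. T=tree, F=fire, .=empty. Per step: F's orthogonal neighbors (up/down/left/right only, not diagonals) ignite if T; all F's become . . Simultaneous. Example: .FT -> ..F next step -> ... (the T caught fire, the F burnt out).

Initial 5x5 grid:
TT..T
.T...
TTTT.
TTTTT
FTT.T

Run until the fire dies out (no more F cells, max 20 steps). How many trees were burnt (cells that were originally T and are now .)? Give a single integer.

Step 1: +2 fires, +1 burnt (F count now 2)
Step 2: +3 fires, +2 burnt (F count now 3)
Step 3: +2 fires, +3 burnt (F count now 2)
Step 4: +3 fires, +2 burnt (F count now 3)
Step 5: +3 fires, +3 burnt (F count now 3)
Step 6: +2 fires, +3 burnt (F count now 2)
Step 7: +0 fires, +2 burnt (F count now 0)
Fire out after step 7
Initially T: 16, now '.': 24
Total burnt (originally-T cells now '.'): 15

Answer: 15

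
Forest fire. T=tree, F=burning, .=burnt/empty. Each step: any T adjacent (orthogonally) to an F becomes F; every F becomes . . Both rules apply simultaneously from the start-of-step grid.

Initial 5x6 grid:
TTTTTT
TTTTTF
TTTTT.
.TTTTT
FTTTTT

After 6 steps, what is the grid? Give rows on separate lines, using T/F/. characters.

Step 1: 3 trees catch fire, 2 burn out
  TTTTTF
  TTTTF.
  TTTTT.
  .TTTTT
  .FTTTT
Step 2: 5 trees catch fire, 3 burn out
  TTTTF.
  TTTF..
  TTTTF.
  .FTTTT
  ..FTTT
Step 3: 7 trees catch fire, 5 burn out
  TTTF..
  TTF...
  TFTF..
  ..FTFT
  ...FTT
Step 4: 7 trees catch fire, 7 burn out
  TTF...
  TF....
  F.F...
  ...F.F
  ....FT
Step 5: 3 trees catch fire, 7 burn out
  TF....
  F.....
  ......
  ......
  .....F
Step 6: 1 trees catch fire, 3 burn out
  F.....
  ......
  ......
  ......
  ......

F.....
......
......
......
......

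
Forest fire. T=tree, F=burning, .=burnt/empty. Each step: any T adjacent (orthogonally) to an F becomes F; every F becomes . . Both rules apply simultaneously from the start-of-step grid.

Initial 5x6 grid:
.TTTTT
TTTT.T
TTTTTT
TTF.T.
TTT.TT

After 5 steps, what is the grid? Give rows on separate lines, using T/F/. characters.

Step 1: 3 trees catch fire, 1 burn out
  .TTTTT
  TTTT.T
  TTFTTT
  TF..T.
  TTF.TT
Step 2: 5 trees catch fire, 3 burn out
  .TTTTT
  TTFT.T
  TF.FTT
  F...T.
  TF..TT
Step 3: 6 trees catch fire, 5 burn out
  .TFTTT
  TF.F.T
  F...FT
  ....T.
  F...TT
Step 4: 5 trees catch fire, 6 burn out
  .F.FTT
  F....T
  .....F
  ....F.
  ....TT
Step 5: 3 trees catch fire, 5 burn out
  ....FT
  .....F
  ......
  ......
  ....FT

....FT
.....F
......
......
....FT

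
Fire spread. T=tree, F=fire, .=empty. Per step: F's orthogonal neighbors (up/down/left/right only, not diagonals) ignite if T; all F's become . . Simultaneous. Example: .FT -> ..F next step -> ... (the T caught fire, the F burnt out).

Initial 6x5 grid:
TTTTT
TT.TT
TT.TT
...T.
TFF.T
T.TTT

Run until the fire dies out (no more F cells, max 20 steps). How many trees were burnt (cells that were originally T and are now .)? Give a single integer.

Step 1: +2 fires, +2 burnt (F count now 2)
Step 2: +2 fires, +2 burnt (F count now 2)
Step 3: +1 fires, +2 burnt (F count now 1)
Step 4: +1 fires, +1 burnt (F count now 1)
Step 5: +0 fires, +1 burnt (F count now 0)
Fire out after step 5
Initially T: 20, now '.': 16
Total burnt (originally-T cells now '.'): 6

Answer: 6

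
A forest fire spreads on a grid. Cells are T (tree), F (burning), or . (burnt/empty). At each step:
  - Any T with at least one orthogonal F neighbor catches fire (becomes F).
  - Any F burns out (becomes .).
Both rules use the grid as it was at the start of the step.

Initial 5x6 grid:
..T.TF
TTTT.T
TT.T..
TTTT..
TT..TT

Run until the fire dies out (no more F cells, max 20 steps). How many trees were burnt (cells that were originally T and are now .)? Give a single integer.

Step 1: +2 fires, +1 burnt (F count now 2)
Step 2: +0 fires, +2 burnt (F count now 0)
Fire out after step 2
Initially T: 18, now '.': 14
Total burnt (originally-T cells now '.'): 2

Answer: 2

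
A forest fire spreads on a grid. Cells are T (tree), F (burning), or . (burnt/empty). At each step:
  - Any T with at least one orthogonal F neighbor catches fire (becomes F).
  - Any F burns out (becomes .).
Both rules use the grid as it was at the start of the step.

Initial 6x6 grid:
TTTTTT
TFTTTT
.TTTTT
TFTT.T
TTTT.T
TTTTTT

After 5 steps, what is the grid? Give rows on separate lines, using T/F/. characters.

Step 1: 7 trees catch fire, 2 burn out
  TFTTTT
  F.FTTT
  .FTTTT
  F.FT.T
  TFTT.T
  TTTTTT
Step 2: 8 trees catch fire, 7 burn out
  F.FTTT
  ...FTT
  ..FTTT
  ...F.T
  F.FT.T
  TFTTTT
Step 3: 6 trees catch fire, 8 burn out
  ...FTT
  ....FT
  ...FTT
  .....T
  ...F.T
  F.FTTT
Step 4: 4 trees catch fire, 6 burn out
  ....FT
  .....F
  ....FT
  .....T
  .....T
  ...FTT
Step 5: 3 trees catch fire, 4 burn out
  .....F
  ......
  .....F
  .....T
  .....T
  ....FT

.....F
......
.....F
.....T
.....T
....FT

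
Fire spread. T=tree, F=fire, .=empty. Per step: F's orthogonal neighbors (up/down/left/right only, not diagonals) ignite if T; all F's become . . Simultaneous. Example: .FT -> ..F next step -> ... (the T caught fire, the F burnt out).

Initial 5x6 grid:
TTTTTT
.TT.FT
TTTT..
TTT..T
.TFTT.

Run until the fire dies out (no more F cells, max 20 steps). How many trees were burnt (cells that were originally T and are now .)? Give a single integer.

Answer: 19

Derivation:
Step 1: +5 fires, +2 burnt (F count now 5)
Step 2: +5 fires, +5 burnt (F count now 5)
Step 3: +5 fires, +5 burnt (F count now 5)
Step 4: +3 fires, +5 burnt (F count now 3)
Step 5: +1 fires, +3 burnt (F count now 1)
Step 6: +0 fires, +1 burnt (F count now 0)
Fire out after step 6
Initially T: 20, now '.': 29
Total burnt (originally-T cells now '.'): 19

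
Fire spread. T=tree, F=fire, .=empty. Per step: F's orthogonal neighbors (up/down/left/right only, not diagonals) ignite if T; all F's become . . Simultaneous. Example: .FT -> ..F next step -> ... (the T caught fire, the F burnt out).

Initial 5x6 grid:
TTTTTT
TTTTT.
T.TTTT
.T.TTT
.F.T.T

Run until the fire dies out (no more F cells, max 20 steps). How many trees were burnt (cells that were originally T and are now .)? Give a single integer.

Answer: 1

Derivation:
Step 1: +1 fires, +1 burnt (F count now 1)
Step 2: +0 fires, +1 burnt (F count now 0)
Fire out after step 2
Initially T: 22, now '.': 9
Total burnt (originally-T cells now '.'): 1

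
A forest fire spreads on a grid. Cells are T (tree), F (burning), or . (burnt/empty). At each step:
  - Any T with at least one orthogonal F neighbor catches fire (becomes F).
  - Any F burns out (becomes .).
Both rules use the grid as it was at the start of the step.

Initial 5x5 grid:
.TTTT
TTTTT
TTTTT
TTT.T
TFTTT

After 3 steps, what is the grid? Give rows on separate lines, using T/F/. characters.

Step 1: 3 trees catch fire, 1 burn out
  .TTTT
  TTTTT
  TTTTT
  TFT.T
  F.FTT
Step 2: 4 trees catch fire, 3 burn out
  .TTTT
  TTTTT
  TFTTT
  F.F.T
  ...FT
Step 3: 4 trees catch fire, 4 burn out
  .TTTT
  TFTTT
  F.FTT
  ....T
  ....F

.TTTT
TFTTT
F.FTT
....T
....F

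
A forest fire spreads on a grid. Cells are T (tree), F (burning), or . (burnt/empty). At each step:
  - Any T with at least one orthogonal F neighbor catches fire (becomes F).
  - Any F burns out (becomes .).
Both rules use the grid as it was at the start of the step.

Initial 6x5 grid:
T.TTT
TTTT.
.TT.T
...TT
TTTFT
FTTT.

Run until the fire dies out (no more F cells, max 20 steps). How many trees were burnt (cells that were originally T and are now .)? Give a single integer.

Step 1: +6 fires, +2 burnt (F count now 6)
Step 2: +3 fires, +6 burnt (F count now 3)
Step 3: +1 fires, +3 burnt (F count now 1)
Step 4: +0 fires, +1 burnt (F count now 0)
Fire out after step 4
Initially T: 20, now '.': 20
Total burnt (originally-T cells now '.'): 10

Answer: 10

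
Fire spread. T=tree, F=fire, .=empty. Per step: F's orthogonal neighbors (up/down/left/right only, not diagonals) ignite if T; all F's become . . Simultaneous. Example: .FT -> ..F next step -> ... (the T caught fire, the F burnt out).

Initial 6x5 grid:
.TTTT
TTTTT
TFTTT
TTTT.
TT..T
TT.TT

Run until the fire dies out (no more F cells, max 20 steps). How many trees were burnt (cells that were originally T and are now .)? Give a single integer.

Answer: 21

Derivation:
Step 1: +4 fires, +1 burnt (F count now 4)
Step 2: +7 fires, +4 burnt (F count now 7)
Step 3: +6 fires, +7 burnt (F count now 6)
Step 4: +3 fires, +6 burnt (F count now 3)
Step 5: +1 fires, +3 burnt (F count now 1)
Step 6: +0 fires, +1 burnt (F count now 0)
Fire out after step 6
Initially T: 24, now '.': 27
Total burnt (originally-T cells now '.'): 21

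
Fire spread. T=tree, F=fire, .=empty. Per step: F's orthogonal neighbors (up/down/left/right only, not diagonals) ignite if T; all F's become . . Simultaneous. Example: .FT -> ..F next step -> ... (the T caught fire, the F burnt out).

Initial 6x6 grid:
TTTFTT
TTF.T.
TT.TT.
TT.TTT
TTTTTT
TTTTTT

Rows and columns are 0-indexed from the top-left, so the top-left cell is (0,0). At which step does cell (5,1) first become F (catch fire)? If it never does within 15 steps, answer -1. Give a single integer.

Step 1: cell (5,1)='T' (+3 fires, +2 burnt)
Step 2: cell (5,1)='T' (+5 fires, +3 burnt)
Step 3: cell (5,1)='T' (+4 fires, +5 burnt)
Step 4: cell (5,1)='T' (+4 fires, +4 burnt)
Step 5: cell (5,1)='F' (+6 fires, +4 burnt)
  -> target ignites at step 5
Step 6: cell (5,1)='.' (+5 fires, +6 burnt)
Step 7: cell (5,1)='.' (+2 fires, +5 burnt)
Step 8: cell (5,1)='.' (+0 fires, +2 burnt)
  fire out at step 8

5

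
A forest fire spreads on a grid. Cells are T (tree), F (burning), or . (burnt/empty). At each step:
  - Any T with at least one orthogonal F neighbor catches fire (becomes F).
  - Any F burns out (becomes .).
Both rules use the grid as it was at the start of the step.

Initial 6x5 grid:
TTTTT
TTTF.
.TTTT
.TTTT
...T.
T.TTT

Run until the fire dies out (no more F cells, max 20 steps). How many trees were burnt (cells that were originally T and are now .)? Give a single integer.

Step 1: +3 fires, +1 burnt (F count now 3)
Step 2: +6 fires, +3 burnt (F count now 6)
Step 3: +6 fires, +6 burnt (F count now 6)
Step 4: +3 fires, +6 burnt (F count now 3)
Step 5: +2 fires, +3 burnt (F count now 2)
Step 6: +0 fires, +2 burnt (F count now 0)
Fire out after step 6
Initially T: 21, now '.': 29
Total burnt (originally-T cells now '.'): 20

Answer: 20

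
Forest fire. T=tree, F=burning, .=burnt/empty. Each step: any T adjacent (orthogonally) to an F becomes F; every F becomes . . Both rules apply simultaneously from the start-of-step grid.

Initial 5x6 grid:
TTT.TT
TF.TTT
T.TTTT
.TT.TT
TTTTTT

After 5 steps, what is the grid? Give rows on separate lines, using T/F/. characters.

Step 1: 2 trees catch fire, 1 burn out
  TFT.TT
  F..TTT
  T.TTTT
  .TT.TT
  TTTTTT
Step 2: 3 trees catch fire, 2 burn out
  F.F.TT
  ...TTT
  F.TTTT
  .TT.TT
  TTTTTT
Step 3: 0 trees catch fire, 3 burn out
  ....TT
  ...TTT
  ..TTTT
  .TT.TT
  TTTTTT
Step 4: 0 trees catch fire, 0 burn out
  ....TT
  ...TTT
  ..TTTT
  .TT.TT
  TTTTTT
Step 5: 0 trees catch fire, 0 burn out
  ....TT
  ...TTT
  ..TTTT
  .TT.TT
  TTTTTT

....TT
...TTT
..TTTT
.TT.TT
TTTTTT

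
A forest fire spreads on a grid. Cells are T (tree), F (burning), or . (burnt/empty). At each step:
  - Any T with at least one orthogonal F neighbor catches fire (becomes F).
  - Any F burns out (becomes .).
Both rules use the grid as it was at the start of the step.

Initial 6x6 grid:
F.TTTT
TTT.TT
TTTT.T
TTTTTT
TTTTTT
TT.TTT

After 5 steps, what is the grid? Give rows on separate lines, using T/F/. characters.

Step 1: 1 trees catch fire, 1 burn out
  ..TTTT
  FTT.TT
  TTTT.T
  TTTTTT
  TTTTTT
  TT.TTT
Step 2: 2 trees catch fire, 1 burn out
  ..TTTT
  .FT.TT
  FTTT.T
  TTTTTT
  TTTTTT
  TT.TTT
Step 3: 3 trees catch fire, 2 burn out
  ..TTTT
  ..F.TT
  .FTT.T
  FTTTTT
  TTTTTT
  TT.TTT
Step 4: 4 trees catch fire, 3 burn out
  ..FTTT
  ....TT
  ..FT.T
  .FTTTT
  FTTTTT
  TT.TTT
Step 5: 5 trees catch fire, 4 burn out
  ...FTT
  ....TT
  ...F.T
  ..FTTT
  .FTTTT
  FT.TTT

...FTT
....TT
...F.T
..FTTT
.FTTTT
FT.TTT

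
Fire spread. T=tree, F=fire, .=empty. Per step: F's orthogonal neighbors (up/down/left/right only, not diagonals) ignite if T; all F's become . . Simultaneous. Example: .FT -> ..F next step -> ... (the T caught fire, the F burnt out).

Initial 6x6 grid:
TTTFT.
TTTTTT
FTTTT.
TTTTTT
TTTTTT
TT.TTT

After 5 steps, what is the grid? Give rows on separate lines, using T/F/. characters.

Step 1: 6 trees catch fire, 2 burn out
  TTF.F.
  FTTFTT
  .FTTT.
  FTTTTT
  TTTTTT
  TT.TTT
Step 2: 9 trees catch fire, 6 burn out
  FF....
  .FF.FT
  ..FFT.
  .FTTTT
  FTTTTT
  TT.TTT
Step 3: 6 trees catch fire, 9 burn out
  ......
  .....F
  ....F.
  ..FFTT
  .FTTTT
  FT.TTT
Step 4: 4 trees catch fire, 6 burn out
  ......
  ......
  ......
  ....FT
  ..FFTT
  .F.TTT
Step 5: 3 trees catch fire, 4 burn out
  ......
  ......
  ......
  .....F
  ....FT
  ...FTT

......
......
......
.....F
....FT
...FTT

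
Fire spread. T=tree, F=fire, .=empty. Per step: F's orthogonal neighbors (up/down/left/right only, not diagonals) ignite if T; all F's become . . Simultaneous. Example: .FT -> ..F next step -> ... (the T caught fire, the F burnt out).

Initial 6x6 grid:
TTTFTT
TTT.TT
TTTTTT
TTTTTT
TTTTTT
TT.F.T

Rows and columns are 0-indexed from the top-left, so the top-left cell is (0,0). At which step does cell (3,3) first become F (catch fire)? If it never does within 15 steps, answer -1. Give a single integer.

Step 1: cell (3,3)='T' (+3 fires, +2 burnt)
Step 2: cell (3,3)='F' (+7 fires, +3 burnt)
  -> target ignites at step 2
Step 3: cell (3,3)='.' (+10 fires, +7 burnt)
Step 4: cell (3,3)='.' (+8 fires, +10 burnt)
Step 5: cell (3,3)='.' (+3 fires, +8 burnt)
Step 6: cell (3,3)='.' (+0 fires, +3 burnt)
  fire out at step 6

2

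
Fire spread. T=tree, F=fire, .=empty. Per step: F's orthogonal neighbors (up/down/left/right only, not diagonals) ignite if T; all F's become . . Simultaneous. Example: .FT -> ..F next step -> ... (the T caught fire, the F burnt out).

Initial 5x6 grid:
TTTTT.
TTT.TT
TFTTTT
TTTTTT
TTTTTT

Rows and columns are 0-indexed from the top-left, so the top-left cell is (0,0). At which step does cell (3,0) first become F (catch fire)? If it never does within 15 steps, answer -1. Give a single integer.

Step 1: cell (3,0)='T' (+4 fires, +1 burnt)
Step 2: cell (3,0)='F' (+7 fires, +4 burnt)
  -> target ignites at step 2
Step 3: cell (3,0)='.' (+6 fires, +7 burnt)
Step 4: cell (3,0)='.' (+5 fires, +6 burnt)
Step 5: cell (3,0)='.' (+4 fires, +5 burnt)
Step 6: cell (3,0)='.' (+1 fires, +4 burnt)
Step 7: cell (3,0)='.' (+0 fires, +1 burnt)
  fire out at step 7

2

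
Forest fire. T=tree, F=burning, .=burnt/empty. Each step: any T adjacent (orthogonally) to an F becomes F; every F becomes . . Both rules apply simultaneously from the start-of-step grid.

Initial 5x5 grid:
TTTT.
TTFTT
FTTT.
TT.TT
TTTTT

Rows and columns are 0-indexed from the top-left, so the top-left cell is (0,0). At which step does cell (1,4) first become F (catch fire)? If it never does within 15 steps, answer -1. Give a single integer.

Step 1: cell (1,4)='T' (+7 fires, +2 burnt)
Step 2: cell (1,4)='F' (+7 fires, +7 burnt)
  -> target ignites at step 2
Step 3: cell (1,4)='.' (+2 fires, +7 burnt)
Step 4: cell (1,4)='.' (+3 fires, +2 burnt)
Step 5: cell (1,4)='.' (+1 fires, +3 burnt)
Step 6: cell (1,4)='.' (+0 fires, +1 burnt)
  fire out at step 6

2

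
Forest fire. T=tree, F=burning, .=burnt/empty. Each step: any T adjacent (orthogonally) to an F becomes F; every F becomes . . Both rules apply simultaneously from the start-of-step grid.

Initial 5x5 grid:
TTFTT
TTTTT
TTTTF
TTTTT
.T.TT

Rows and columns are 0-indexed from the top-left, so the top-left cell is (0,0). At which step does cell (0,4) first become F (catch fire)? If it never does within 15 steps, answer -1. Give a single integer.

Step 1: cell (0,4)='T' (+6 fires, +2 burnt)
Step 2: cell (0,4)='F' (+7 fires, +6 burnt)
  -> target ignites at step 2
Step 3: cell (0,4)='.' (+4 fires, +7 burnt)
Step 4: cell (0,4)='.' (+2 fires, +4 burnt)
Step 5: cell (0,4)='.' (+2 fires, +2 burnt)
Step 6: cell (0,4)='.' (+0 fires, +2 burnt)
  fire out at step 6

2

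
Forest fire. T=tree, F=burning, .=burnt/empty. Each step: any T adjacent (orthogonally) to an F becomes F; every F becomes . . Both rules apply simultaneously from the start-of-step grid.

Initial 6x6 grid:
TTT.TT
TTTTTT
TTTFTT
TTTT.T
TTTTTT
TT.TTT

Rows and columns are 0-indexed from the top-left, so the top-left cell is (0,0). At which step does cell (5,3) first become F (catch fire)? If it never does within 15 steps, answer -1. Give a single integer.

Step 1: cell (5,3)='T' (+4 fires, +1 burnt)
Step 2: cell (5,3)='T' (+6 fires, +4 burnt)
Step 3: cell (5,3)='F' (+10 fires, +6 burnt)
  -> target ignites at step 3
Step 4: cell (5,3)='.' (+7 fires, +10 burnt)
Step 5: cell (5,3)='.' (+4 fires, +7 burnt)
Step 6: cell (5,3)='.' (+1 fires, +4 burnt)
Step 7: cell (5,3)='.' (+0 fires, +1 burnt)
  fire out at step 7

3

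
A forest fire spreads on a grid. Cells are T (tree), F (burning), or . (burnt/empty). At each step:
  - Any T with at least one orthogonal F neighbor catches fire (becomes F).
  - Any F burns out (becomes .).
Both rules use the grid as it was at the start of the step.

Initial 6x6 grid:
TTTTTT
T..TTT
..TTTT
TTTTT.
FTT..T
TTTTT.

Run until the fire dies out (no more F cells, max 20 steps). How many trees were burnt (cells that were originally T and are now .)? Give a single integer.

Answer: 26

Derivation:
Step 1: +3 fires, +1 burnt (F count now 3)
Step 2: +3 fires, +3 burnt (F count now 3)
Step 3: +2 fires, +3 burnt (F count now 2)
Step 4: +3 fires, +2 burnt (F count now 3)
Step 5: +3 fires, +3 burnt (F count now 3)
Step 6: +2 fires, +3 burnt (F count now 2)
Step 7: +3 fires, +2 burnt (F count now 3)
Step 8: +3 fires, +3 burnt (F count now 3)
Step 9: +2 fires, +3 burnt (F count now 2)
Step 10: +1 fires, +2 burnt (F count now 1)
Step 11: +1 fires, +1 burnt (F count now 1)
Step 12: +0 fires, +1 burnt (F count now 0)
Fire out after step 12
Initially T: 27, now '.': 35
Total burnt (originally-T cells now '.'): 26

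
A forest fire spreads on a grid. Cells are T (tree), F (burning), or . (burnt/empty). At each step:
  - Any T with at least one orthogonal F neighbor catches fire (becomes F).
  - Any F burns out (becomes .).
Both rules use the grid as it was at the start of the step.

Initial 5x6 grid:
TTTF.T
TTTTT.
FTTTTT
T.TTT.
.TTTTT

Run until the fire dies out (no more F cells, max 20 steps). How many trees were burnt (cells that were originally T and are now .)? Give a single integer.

Answer: 22

Derivation:
Step 1: +5 fires, +2 burnt (F count now 5)
Step 2: +7 fires, +5 burnt (F count now 7)
Step 3: +3 fires, +7 burnt (F count now 3)
Step 4: +4 fires, +3 burnt (F count now 4)
Step 5: +2 fires, +4 burnt (F count now 2)
Step 6: +1 fires, +2 burnt (F count now 1)
Step 7: +0 fires, +1 burnt (F count now 0)
Fire out after step 7
Initially T: 23, now '.': 29
Total burnt (originally-T cells now '.'): 22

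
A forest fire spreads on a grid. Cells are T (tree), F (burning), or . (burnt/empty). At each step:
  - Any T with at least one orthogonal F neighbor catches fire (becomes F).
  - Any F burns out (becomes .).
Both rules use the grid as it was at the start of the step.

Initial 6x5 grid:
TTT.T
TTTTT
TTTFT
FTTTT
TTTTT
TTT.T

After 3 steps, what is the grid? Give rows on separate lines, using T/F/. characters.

Step 1: 7 trees catch fire, 2 burn out
  TTT.T
  TTTFT
  FTF.F
  .FTFT
  FTTTT
  TTT.T
Step 2: 9 trees catch fire, 7 burn out
  TTT.T
  FTF.F
  .F...
  ..F.F
  .FTFT
  FTT.T
Step 3: 7 trees catch fire, 9 burn out
  FTF.F
  .F...
  .....
  .....
  ..F.F
  .FT.T

FTF.F
.F...
.....
.....
..F.F
.FT.T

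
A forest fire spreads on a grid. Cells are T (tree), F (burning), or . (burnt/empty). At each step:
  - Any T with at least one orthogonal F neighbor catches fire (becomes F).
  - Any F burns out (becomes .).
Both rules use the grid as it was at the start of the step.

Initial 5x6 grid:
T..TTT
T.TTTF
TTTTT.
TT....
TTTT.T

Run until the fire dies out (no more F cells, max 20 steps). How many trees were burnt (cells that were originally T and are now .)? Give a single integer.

Answer: 19

Derivation:
Step 1: +2 fires, +1 burnt (F count now 2)
Step 2: +3 fires, +2 burnt (F count now 3)
Step 3: +3 fires, +3 burnt (F count now 3)
Step 4: +1 fires, +3 burnt (F count now 1)
Step 5: +1 fires, +1 burnt (F count now 1)
Step 6: +2 fires, +1 burnt (F count now 2)
Step 7: +3 fires, +2 burnt (F count now 3)
Step 8: +3 fires, +3 burnt (F count now 3)
Step 9: +1 fires, +3 burnt (F count now 1)
Step 10: +0 fires, +1 burnt (F count now 0)
Fire out after step 10
Initially T: 20, now '.': 29
Total burnt (originally-T cells now '.'): 19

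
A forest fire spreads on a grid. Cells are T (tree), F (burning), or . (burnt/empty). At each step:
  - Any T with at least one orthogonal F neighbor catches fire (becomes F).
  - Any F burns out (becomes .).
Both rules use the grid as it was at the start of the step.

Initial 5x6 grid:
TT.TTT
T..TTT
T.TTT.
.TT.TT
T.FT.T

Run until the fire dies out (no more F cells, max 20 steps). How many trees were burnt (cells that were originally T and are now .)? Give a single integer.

Answer: 15

Derivation:
Step 1: +2 fires, +1 burnt (F count now 2)
Step 2: +2 fires, +2 burnt (F count now 2)
Step 3: +1 fires, +2 burnt (F count now 1)
Step 4: +2 fires, +1 burnt (F count now 2)
Step 5: +3 fires, +2 burnt (F count now 3)
Step 6: +3 fires, +3 burnt (F count now 3)
Step 7: +2 fires, +3 burnt (F count now 2)
Step 8: +0 fires, +2 burnt (F count now 0)
Fire out after step 8
Initially T: 20, now '.': 25
Total burnt (originally-T cells now '.'): 15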